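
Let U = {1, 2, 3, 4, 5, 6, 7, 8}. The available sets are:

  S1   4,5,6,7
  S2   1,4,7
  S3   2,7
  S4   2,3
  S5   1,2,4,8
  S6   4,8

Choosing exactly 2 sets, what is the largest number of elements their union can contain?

Choosing S1, S5 covers {1, 2, 4, 5, 6, 7, 8} — 7 elements.
No choice of 2 sets does better; here 3 is left uncovered.

7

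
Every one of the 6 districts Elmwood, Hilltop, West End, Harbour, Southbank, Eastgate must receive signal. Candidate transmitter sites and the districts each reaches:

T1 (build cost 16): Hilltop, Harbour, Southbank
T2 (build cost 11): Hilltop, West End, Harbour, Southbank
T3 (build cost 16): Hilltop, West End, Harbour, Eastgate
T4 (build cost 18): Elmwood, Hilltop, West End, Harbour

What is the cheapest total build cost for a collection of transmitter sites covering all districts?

45

T2, T3, T4 cover every district at build cost 11 + 16 + 18 = 45.
Any cover uses at least 3 transmitter sites; among all covering selections none totals below 45.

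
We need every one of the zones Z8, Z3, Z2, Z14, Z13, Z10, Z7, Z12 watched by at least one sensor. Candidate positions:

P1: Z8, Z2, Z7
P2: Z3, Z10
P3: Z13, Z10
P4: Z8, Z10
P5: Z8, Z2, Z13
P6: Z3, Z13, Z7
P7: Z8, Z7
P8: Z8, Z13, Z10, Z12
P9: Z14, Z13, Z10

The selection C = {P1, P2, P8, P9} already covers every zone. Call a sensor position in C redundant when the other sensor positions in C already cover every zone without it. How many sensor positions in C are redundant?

Drop P1: Z2, Z7 uncovered — not redundant.
Drop P2: Z3 uncovered — not redundant.
Drop P8: Z12 uncovered — not redundant.
Drop P9: Z14 uncovered — not redundant.
None of the sensor positions in C is redundant.

0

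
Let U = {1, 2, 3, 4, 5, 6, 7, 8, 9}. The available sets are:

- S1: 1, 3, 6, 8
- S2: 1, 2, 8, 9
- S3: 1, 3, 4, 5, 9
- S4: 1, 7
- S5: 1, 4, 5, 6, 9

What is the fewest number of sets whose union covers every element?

S1, S2, S3, S4 together cover {1, 2, 3, 4, 5, 6, 7, 8, 9} — every element.
No 3 of the 5 sets cover everything (all 10 triples fall short), so 4 is minimum.

4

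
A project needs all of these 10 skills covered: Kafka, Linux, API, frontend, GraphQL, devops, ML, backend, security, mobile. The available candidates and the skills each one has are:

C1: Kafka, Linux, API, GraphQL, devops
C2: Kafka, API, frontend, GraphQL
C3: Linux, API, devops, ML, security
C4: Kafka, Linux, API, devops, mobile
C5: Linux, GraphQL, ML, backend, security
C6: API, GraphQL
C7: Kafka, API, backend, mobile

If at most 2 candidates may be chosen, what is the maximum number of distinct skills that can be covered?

9

Choosing C4, C5 covers {Kafka, Linux, API, GraphQL, devops, ML, backend, security, mobile} — 9 skills.
No choice of 2 candidates does better; here frontend is left uncovered.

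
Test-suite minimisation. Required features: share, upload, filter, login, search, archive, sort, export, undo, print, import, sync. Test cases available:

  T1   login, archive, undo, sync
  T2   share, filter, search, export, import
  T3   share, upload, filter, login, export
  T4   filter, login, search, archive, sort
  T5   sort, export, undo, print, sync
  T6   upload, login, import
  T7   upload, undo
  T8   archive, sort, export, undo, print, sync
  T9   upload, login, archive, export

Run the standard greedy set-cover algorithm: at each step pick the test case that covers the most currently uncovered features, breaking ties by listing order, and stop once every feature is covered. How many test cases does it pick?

3

Pick 1: T8 covers 6 new features (archive, sort, export, undo, print, sync).
Pick 2: T2 covers 4 new features (share, filter, search, import).
Pick 3: T3 covers 2 new features (upload, login).
Greedy uses 3 test cases.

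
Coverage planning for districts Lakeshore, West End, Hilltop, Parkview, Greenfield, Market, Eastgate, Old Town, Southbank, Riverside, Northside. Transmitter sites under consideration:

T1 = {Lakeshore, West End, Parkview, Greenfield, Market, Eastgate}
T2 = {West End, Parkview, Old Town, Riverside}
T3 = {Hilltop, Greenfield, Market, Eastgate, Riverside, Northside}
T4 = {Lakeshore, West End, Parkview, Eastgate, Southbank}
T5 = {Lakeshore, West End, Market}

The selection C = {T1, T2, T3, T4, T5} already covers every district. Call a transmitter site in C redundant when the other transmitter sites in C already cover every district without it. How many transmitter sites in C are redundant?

2

Drop T1: the rest still cover every district — redundant.
Drop T2: Old Town uncovered — not redundant.
Drop T3: Hilltop, Northside uncovered — not redundant.
Drop T4: Southbank uncovered — not redundant.
Drop T5: the rest still cover every district — redundant.
2 redundant: T1, T5.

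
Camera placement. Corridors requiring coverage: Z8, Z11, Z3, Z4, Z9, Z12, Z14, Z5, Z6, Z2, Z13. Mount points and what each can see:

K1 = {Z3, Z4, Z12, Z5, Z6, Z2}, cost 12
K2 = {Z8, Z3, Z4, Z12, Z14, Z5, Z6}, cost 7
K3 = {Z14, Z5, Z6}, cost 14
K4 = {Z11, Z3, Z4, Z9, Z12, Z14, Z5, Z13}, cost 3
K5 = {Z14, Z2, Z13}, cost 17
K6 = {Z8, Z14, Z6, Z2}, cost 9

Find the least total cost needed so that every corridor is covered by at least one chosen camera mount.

K4, K6 cover every corridor at cost 3 + 9 = 12.
Any cover uses at least 2 camera mounts; among all covering selections none totals below 12.

12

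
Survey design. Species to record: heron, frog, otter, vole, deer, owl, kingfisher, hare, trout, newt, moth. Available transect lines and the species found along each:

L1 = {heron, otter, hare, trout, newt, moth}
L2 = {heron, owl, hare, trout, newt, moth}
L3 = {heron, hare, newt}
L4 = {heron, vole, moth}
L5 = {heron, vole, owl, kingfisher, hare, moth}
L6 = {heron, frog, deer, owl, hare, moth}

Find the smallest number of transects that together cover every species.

L1, L5, L6 together cover {heron, frog, otter, vole, deer, owl, kingfisher, hare, trout, newt, moth} — every species.
No 2 of the 6 transects cover everything (all 15 pairs fall short), so 3 is minimum.

3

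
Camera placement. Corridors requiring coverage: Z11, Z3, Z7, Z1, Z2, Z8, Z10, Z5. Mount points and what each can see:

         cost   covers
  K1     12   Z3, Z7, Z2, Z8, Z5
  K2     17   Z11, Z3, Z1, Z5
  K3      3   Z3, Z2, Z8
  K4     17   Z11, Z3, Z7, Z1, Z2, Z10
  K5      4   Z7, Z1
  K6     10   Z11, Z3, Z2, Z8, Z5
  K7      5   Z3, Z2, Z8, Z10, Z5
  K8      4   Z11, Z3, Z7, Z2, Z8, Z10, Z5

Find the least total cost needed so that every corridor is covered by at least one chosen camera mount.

K5, K8 cover every corridor at cost 4 + 4 = 8.
Any cover uses at least 2 camera mounts; among all covering selections none totals below 8.

8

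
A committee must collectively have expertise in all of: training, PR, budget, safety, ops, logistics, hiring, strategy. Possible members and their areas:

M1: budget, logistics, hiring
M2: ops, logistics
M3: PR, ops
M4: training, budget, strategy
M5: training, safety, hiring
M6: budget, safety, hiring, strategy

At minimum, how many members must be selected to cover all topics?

4

M1, M3, M4, M5 together cover {training, PR, budget, safety, ops, logistics, hiring, strategy} — every topic.
No 3 of the 6 members cover everything (all 20 triples fall short), so 4 is minimum.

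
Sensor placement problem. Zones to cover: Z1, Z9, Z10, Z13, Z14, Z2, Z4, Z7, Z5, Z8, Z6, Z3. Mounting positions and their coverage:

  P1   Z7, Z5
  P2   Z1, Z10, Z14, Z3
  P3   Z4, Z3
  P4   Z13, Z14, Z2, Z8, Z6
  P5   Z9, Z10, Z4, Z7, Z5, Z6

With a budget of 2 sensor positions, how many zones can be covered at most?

Choosing P4, P5 covers {Z9, Z10, Z13, Z14, Z2, Z4, Z7, Z5, Z8, Z6} — 10 zones.
No choice of 2 sensor positions does better; here Z1, Z3 are left uncovered.

10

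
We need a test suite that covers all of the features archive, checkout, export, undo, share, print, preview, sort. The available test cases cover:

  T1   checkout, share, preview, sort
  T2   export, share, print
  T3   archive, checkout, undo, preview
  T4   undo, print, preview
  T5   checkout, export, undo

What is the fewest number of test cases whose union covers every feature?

T1, T2, T3 together cover {archive, checkout, export, undo, share, print, preview, sort} — every feature.
No 2 of the 5 test cases cover everything (all 10 pairs fall short), so 3 is minimum.

3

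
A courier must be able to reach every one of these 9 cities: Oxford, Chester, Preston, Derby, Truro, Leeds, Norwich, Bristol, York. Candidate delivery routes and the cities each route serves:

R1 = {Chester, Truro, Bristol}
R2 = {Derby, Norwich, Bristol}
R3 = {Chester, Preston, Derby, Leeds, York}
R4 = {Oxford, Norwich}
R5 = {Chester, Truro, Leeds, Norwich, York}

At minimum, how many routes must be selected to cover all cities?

R1, R3, R4 together cover {Oxford, Chester, Preston, Derby, Truro, Leeds, Norwich, Bristol, York} — every city.
No 2 of the 5 routes cover everything (all 10 pairs fall short), so 3 is minimum.

3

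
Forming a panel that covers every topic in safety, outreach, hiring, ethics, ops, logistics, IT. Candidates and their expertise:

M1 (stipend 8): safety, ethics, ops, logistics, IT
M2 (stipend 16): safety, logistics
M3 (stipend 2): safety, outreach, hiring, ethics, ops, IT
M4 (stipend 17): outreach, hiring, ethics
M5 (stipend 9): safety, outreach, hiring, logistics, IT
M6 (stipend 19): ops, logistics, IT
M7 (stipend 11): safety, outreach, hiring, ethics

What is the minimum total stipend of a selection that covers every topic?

10

M1, M3 cover every topic at stipend 8 + 2 = 10.
Any cover uses at least 2 members; among all covering selections none totals below 10.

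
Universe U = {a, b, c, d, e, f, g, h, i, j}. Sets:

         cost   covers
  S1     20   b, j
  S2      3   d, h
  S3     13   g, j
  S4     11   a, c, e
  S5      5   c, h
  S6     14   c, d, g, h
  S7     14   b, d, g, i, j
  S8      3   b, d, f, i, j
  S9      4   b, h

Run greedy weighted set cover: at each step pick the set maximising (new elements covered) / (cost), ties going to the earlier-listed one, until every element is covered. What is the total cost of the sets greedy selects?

Pick 1: S8 adds 5 new (b, d, f, i, j) at cost 3 (ratio 5/3).
Pick 2: S5 adds 2 new (c, h) at cost 5 (ratio 2/5).
Pick 3: S4 adds 2 new (a, e) at cost 11 (ratio 2/11).
Pick 4: S3 adds 1 new (g) at cost 13 (ratio 1/13).
Greedy total cost: 3 + 5 + 11 + 13 = 32. (The true optimum is 28, so greedy overshoots here.)

32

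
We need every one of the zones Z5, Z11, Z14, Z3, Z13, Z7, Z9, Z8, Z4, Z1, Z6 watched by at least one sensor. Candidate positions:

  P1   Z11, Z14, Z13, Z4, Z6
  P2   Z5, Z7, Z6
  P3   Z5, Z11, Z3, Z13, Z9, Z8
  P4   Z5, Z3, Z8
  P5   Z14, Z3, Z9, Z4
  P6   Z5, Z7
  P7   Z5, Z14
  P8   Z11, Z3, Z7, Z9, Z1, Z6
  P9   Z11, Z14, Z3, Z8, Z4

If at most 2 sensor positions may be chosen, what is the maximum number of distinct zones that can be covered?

9

Choosing P1, P3 covers {Z5, Z11, Z14, Z3, Z13, Z9, Z8, Z4, Z6} — 9 zones.
No choice of 2 sensor positions does better; here Z7, Z1 are left uncovered.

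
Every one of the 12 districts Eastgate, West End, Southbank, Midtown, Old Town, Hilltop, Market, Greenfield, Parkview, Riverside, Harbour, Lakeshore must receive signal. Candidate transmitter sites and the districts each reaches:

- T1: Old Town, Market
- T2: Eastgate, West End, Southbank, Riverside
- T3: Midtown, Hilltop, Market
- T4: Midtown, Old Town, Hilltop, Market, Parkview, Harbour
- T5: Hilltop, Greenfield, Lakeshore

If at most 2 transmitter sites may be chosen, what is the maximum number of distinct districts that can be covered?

Choosing T2, T4 covers {Eastgate, West End, Southbank, Midtown, Old Town, Hilltop, Market, Parkview, Riverside, Harbour} — 10 districts.
No choice of 2 transmitter sites does better; here Greenfield, Lakeshore are left uncovered.

10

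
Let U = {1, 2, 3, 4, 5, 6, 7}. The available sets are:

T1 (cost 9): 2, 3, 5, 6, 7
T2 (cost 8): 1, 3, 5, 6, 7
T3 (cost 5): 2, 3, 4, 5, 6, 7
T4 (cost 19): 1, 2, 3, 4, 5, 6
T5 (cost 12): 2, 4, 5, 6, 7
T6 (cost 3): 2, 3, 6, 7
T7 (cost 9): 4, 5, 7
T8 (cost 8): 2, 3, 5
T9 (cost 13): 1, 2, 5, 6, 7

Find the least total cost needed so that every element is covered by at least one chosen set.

T2, T3 cover every element at cost 8 + 5 = 13.
Any cover uses at least 2 sets; among all covering selections none totals below 13.

13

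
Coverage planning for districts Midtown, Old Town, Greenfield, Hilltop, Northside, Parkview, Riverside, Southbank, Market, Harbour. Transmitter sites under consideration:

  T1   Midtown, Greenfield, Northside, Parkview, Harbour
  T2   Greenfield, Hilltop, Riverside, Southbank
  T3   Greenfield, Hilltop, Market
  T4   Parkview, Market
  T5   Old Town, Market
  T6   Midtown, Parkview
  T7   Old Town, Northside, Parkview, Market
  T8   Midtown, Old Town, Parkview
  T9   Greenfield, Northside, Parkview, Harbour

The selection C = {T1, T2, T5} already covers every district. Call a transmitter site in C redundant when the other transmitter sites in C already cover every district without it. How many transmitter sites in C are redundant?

0

Drop T1: Midtown, Northside, Parkview, Harbour uncovered — not redundant.
Drop T2: Hilltop, Riverside, Southbank uncovered — not redundant.
Drop T5: Old Town, Market uncovered — not redundant.
None of the transmitter sites in C is redundant.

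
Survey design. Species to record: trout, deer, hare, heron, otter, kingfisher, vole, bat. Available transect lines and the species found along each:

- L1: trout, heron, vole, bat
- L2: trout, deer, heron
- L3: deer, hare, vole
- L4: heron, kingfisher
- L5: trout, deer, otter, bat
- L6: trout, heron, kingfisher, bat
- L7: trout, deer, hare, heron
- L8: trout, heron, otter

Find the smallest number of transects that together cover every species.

L3, L4, L5 together cover {trout, deer, hare, heron, otter, kingfisher, vole, bat} — every species.
No 2 of the 8 transects cover everything (all 28 pairs fall short), so 3 is minimum.
Greedy (largest uncovered first) would take L1, L3, L4, L5 — 4 transects — but 3 suffice.

3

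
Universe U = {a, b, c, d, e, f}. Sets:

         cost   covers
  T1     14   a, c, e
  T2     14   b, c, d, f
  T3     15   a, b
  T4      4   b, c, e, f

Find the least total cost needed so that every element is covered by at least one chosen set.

28

T1, T2 cover every element at cost 14 + 14 = 28.
Any cover uses at least 2 sets; among all covering selections none totals below 28.
Greedy by coverage-per-cost would pick T4, T1, T2 for 32 — worse than the optimum 28.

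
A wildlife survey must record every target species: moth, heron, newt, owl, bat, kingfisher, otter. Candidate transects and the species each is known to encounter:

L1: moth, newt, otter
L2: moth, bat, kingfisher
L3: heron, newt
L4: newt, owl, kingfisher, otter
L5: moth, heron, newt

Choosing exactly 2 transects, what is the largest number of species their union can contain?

Choosing L2, L4 covers {moth, newt, owl, bat, kingfisher, otter} — 6 species.
No choice of 2 transects does better; here heron is left uncovered.

6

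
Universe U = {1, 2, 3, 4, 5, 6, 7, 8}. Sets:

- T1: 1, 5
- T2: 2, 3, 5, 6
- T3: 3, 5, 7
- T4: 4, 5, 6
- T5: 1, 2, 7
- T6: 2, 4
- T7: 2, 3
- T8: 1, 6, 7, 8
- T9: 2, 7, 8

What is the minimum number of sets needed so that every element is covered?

3

T2, T4, T8 together cover {1, 2, 3, 4, 5, 6, 7, 8} — every element.
No 2 of the 9 sets cover everything (all 36 pairs fall short), so 3 is minimum.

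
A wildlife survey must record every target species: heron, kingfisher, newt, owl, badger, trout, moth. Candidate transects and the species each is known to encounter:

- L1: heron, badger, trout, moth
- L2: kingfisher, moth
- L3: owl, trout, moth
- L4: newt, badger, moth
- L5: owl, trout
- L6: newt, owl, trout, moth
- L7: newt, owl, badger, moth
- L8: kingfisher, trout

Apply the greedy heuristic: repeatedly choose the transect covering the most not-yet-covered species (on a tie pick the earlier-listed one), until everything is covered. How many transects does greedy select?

Pick 1: L1 covers 4 new species (heron, badger, trout, moth).
Pick 2: L6 covers 2 new species (newt, owl).
Pick 3: L2 covers 1 new species (kingfisher).
Greedy uses 3 transects.

3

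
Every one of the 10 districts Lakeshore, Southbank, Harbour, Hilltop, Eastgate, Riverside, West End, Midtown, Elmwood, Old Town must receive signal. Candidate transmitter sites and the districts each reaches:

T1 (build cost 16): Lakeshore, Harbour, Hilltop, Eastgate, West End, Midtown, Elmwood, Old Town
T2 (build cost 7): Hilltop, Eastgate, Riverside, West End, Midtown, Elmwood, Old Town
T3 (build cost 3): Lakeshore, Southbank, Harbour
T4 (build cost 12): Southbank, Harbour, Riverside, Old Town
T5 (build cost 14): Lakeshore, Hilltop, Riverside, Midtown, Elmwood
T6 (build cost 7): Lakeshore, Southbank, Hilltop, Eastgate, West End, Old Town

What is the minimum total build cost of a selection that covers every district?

T2, T3 cover every district at build cost 7 + 3 = 10.
Any cover uses at least 2 transmitter sites; among all covering selections none totals below 10.

10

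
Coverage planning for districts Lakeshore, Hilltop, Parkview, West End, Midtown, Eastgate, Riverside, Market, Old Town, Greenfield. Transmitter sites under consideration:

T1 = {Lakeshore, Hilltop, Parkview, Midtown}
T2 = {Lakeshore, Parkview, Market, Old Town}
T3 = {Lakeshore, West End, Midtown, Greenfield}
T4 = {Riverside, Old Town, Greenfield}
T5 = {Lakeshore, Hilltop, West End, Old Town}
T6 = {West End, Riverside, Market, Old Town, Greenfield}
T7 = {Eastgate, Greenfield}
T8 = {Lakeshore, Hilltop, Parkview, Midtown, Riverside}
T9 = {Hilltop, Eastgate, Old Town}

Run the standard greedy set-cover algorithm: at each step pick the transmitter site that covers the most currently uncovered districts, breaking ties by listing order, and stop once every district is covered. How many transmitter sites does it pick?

Pick 1: T6 covers 5 new districts (West End, Riverside, Market, Old Town, Greenfield).
Pick 2: T1 covers 4 new districts (Lakeshore, Hilltop, Parkview, Midtown).
Pick 3: T7 covers 1 new districts (Eastgate).
Greedy uses 3 transmitter sites.

3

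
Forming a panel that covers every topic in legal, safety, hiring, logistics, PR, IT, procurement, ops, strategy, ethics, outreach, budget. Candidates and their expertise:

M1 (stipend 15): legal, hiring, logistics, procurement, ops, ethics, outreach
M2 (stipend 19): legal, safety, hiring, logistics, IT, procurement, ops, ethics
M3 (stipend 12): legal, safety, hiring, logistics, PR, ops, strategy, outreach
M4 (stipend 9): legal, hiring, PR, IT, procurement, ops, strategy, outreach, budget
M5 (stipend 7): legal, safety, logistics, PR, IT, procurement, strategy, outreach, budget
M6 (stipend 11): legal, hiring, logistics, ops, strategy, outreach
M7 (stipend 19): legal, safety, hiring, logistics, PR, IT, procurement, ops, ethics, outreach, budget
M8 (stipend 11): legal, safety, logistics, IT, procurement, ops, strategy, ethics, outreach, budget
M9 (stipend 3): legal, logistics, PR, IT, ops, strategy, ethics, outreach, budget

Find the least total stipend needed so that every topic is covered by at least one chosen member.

19

M4, M5, M9 cover every topic at stipend 9 + 7 + 3 = 19.
Any cover uses at least 2 members; among all covering selections none totals below 19.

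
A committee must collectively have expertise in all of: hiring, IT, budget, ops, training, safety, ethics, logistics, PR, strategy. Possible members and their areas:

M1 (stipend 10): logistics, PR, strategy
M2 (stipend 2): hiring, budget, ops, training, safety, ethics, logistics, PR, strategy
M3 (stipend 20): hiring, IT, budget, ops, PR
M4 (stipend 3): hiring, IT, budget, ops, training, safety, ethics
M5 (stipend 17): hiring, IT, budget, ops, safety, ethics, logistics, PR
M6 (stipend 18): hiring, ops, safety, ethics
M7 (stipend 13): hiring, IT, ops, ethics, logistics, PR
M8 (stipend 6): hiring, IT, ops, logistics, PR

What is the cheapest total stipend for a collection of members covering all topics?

M2, M4 cover every topic at stipend 2 + 3 = 5.
Any cover uses at least 2 members; among all covering selections none totals below 5.

5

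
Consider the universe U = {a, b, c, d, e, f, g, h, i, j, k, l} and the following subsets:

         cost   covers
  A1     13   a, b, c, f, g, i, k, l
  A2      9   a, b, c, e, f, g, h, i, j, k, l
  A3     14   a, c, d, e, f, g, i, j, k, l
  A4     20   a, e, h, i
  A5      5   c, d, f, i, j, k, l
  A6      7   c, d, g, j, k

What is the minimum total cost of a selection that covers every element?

A2, A5 cover every element at cost 9 + 5 = 14.
Any cover uses at least 2 sets; among all covering selections none totals below 14.

14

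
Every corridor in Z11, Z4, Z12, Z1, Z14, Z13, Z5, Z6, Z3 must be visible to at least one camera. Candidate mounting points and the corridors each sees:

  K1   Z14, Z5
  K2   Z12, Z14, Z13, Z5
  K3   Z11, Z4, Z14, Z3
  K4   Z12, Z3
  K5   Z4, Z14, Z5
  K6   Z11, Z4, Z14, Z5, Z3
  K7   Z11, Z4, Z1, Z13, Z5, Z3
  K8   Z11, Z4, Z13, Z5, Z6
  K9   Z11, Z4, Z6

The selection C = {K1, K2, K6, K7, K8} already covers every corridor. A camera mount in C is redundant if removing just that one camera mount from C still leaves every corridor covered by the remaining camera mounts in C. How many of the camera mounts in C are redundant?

Drop K1: the rest still cover every corridor — redundant.
Drop K2: Z12 uncovered — not redundant.
Drop K6: the rest still cover every corridor — redundant.
Drop K7: Z1 uncovered — not redundant.
Drop K8: Z6 uncovered — not redundant.
2 redundant: K1, K6.

2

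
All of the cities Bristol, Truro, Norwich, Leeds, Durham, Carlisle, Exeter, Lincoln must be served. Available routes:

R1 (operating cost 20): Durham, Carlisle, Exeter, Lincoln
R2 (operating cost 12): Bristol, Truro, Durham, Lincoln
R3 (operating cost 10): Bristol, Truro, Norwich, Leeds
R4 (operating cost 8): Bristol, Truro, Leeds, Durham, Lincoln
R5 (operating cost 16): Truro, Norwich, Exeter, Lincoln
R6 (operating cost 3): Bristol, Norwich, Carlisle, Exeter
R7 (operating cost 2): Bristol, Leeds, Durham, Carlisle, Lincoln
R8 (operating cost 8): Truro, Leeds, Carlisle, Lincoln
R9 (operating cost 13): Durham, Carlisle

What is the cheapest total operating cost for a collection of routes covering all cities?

R4, R6 cover every city at operating cost 8 + 3 = 11.
Any cover uses at least 2 routes; among all covering selections none totals below 11.
Greedy by coverage-per-operating cost would pick R7, R6, R4 for 13 — worse than the optimum 11.

11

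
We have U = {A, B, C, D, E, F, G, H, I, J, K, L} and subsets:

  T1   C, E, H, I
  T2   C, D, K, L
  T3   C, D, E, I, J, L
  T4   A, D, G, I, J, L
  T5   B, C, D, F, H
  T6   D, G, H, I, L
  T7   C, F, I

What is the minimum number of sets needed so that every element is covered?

T1, T2, T4, T5 together cover {A, B, C, D, E, F, G, H, I, J, K, L} — every element.
No 3 of the 7 sets cover everything (all 35 triples fall short), so 4 is minimum.

4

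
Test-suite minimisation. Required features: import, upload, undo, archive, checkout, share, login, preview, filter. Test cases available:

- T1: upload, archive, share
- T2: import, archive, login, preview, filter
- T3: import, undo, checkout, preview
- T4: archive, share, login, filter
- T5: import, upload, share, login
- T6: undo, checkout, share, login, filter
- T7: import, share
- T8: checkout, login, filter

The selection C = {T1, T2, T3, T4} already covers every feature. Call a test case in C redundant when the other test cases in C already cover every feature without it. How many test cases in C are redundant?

2

Drop T1: upload uncovered — not redundant.
Drop T2: the rest still cover every feature — redundant.
Drop T3: undo, checkout uncovered — not redundant.
Drop T4: the rest still cover every feature — redundant.
2 redundant: T2, T4.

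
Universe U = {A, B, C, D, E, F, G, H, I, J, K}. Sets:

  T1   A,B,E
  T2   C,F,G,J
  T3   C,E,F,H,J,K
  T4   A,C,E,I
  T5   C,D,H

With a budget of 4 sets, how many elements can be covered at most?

Choosing T1, T2, T3, T4 covers {A, B, C, E, F, G, H, I, J, K} — 10 elements.
No choice of 4 sets does better; here D is left uncovered.

10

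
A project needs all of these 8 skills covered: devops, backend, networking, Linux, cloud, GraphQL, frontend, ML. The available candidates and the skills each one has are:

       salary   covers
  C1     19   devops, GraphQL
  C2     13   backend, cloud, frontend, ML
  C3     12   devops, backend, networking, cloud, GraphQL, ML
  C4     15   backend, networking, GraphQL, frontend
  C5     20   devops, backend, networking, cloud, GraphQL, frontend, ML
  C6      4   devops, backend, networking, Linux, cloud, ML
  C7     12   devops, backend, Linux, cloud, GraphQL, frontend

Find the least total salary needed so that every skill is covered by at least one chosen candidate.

C6, C7 cover every skill at salary 4 + 12 = 16.
Any cover uses at least 2 candidates; among all covering selections none totals below 16.

16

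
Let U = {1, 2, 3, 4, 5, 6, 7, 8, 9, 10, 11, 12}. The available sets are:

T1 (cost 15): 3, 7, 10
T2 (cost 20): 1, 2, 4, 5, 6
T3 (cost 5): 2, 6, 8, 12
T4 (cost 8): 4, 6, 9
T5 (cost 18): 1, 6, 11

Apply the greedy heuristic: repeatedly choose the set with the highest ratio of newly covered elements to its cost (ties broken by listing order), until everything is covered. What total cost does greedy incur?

66

Pick 1: T3 adds 4 new (2, 6, 8, 12) at cost 5 (ratio 4/5).
Pick 2: T4 adds 2 new (4, 9) at cost 8 (ratio 2/8).
Pick 3: T1 adds 3 new (3, 7, 10) at cost 15 (ratio 3/15).
Pick 4: T5 adds 2 new (1, 11) at cost 18 (ratio 2/18).
Pick 5: T2 adds 1 new (5) at cost 20 (ratio 1/20).
Greedy total cost: 5 + 8 + 15 + 18 + 20 = 66.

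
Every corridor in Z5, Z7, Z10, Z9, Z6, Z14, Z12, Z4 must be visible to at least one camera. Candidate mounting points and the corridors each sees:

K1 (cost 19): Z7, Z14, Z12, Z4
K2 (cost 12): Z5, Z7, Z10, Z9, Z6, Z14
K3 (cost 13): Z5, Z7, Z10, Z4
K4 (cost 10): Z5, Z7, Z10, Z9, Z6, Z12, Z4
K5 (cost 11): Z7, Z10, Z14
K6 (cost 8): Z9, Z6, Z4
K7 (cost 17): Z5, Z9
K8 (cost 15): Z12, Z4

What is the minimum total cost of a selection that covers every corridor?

21

K4, K5 cover every corridor at cost 10 + 11 = 21.
Any cover uses at least 2 camera mounts; among all covering selections none totals below 21.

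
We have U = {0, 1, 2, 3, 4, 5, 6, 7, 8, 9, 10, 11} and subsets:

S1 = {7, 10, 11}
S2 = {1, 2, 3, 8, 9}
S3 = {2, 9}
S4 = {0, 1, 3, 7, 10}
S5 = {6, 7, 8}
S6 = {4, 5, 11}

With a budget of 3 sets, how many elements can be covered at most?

Choosing S2, S4, S6 covers {0, 1, 2, 3, 4, 5, 7, 8, 9, 10, 11} — 11 elements.
No choice of 3 sets does better; here 6 is left uncovered.

11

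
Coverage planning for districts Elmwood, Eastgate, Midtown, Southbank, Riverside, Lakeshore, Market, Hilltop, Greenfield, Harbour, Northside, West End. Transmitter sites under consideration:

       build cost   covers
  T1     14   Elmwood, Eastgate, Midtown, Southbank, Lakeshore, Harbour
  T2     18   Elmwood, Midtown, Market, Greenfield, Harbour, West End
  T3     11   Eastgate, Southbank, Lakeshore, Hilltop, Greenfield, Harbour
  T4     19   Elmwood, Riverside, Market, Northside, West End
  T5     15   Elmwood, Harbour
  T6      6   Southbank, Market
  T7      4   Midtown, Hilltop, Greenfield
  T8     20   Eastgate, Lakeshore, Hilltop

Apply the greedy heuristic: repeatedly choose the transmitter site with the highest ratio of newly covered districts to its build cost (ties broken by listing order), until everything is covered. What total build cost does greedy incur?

Pick 1: T7 adds 3 new (Midtown, Hilltop, Greenfield) at build cost 4 (ratio 3/4).
Pick 2: T3 adds 4 new (Eastgate, Southbank, Lakeshore, Harbour) at build cost 11 (ratio 4/11).
Pick 3: T4 adds 5 new (Elmwood, Riverside, Market, Northside, West End) at build cost 19 (ratio 5/19).
Greedy total build cost: 4 + 11 + 19 = 34.

34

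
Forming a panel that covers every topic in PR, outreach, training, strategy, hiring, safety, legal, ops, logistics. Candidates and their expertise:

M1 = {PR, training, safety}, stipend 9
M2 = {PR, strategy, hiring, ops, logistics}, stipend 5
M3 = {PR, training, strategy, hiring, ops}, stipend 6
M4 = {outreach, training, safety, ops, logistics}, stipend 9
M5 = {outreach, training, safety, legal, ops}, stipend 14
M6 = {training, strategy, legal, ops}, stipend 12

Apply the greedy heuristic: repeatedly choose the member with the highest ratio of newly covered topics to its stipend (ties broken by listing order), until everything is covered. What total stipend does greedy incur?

Pick 1: M2 adds 5 new (PR, strategy, hiring, ops, logistics) at stipend 5 (ratio 5/5).
Pick 2: M4 adds 3 new (outreach, training, safety) at stipend 9 (ratio 3/9).
Pick 3: M6 adds 1 new (legal) at stipend 12 (ratio 1/12).
Greedy total stipend: 5 + 9 + 12 = 26. (The true optimum is 19, so greedy overshoots here.)

26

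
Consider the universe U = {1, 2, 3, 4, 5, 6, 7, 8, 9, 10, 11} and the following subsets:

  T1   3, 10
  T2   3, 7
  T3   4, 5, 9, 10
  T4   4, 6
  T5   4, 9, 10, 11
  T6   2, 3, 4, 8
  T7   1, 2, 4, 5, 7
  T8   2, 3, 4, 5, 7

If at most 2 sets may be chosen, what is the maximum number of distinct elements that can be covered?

Choosing T5, T7 covers {1, 2, 4, 5, 7, 9, 10, 11} — 8 elements.
No choice of 2 sets does better; here 3, 6, 8 are left uncovered.

8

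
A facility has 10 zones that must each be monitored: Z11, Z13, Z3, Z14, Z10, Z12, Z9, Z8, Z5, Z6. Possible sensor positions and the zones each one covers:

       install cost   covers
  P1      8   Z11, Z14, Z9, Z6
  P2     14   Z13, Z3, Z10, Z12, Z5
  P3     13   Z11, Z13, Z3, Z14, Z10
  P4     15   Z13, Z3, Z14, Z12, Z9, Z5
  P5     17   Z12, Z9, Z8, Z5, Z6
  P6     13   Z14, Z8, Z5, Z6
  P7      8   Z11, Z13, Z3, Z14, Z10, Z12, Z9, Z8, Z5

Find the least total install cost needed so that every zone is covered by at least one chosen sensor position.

P1, P7 cover every zone at install cost 8 + 8 = 16.
Any cover uses at least 2 sensor positions; among all covering selections none totals below 16.

16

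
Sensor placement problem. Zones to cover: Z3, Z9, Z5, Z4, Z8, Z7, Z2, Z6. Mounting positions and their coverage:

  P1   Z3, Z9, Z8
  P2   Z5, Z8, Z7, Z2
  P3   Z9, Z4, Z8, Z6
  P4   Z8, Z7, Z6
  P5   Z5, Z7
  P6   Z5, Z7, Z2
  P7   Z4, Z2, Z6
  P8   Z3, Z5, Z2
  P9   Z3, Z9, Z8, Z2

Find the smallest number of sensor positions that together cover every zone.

3

P1, P2, P3 together cover {Z3, Z9, Z5, Z4, Z8, Z7, Z2, Z6} — every zone.
No 2 of the 9 sensor positions cover everything (all 36 pairs fall short), so 3 is minimum.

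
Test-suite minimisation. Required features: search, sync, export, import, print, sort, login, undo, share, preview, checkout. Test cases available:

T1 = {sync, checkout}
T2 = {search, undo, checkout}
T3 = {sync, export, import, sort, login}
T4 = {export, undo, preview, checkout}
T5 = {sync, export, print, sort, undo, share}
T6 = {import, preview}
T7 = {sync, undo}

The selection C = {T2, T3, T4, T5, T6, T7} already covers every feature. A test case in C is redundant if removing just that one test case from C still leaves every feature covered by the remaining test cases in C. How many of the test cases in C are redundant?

3

Drop T2: search uncovered — not redundant.
Drop T3: login uncovered — not redundant.
Drop T4: the rest still cover every feature — redundant.
Drop T5: print, share uncovered — not redundant.
Drop T6: the rest still cover every feature — redundant.
Drop T7: the rest still cover every feature — redundant.
3 redundant: T4, T6, T7.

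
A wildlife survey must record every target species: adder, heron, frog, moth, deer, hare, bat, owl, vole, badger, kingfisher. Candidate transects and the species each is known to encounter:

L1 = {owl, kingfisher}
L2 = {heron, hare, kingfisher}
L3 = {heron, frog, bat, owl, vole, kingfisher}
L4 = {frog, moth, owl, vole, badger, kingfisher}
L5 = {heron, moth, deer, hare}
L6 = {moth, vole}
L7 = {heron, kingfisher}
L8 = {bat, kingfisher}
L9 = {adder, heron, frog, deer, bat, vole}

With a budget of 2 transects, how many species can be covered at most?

Choosing L4, L9 covers {adder, heron, frog, moth, deer, bat, owl, vole, badger, kingfisher} — 10 species.
No choice of 2 transects does better; here hare is left uncovered.

10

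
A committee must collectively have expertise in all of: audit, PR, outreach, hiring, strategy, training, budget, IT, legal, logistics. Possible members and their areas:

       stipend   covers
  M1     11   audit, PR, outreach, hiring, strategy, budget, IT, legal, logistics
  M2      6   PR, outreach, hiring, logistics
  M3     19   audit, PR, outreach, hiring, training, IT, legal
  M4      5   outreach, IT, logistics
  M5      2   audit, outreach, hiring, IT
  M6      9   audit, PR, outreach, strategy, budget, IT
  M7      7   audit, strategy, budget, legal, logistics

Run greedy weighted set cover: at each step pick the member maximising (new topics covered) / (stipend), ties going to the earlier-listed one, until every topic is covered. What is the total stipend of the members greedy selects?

Pick 1: M5 adds 4 new (audit, outreach, hiring, IT) at stipend 2 (ratio 4/2).
Pick 2: M7 adds 4 new (strategy, budget, legal, logistics) at stipend 7 (ratio 4/7).
Pick 3: M2 adds 1 new (PR) at stipend 6 (ratio 1/6).
Pick 4: M3 adds 1 new (training) at stipend 19 (ratio 1/19).
Greedy total stipend: 2 + 7 + 6 + 19 = 34. (The true optimum is 26, so greedy overshoots here.)

34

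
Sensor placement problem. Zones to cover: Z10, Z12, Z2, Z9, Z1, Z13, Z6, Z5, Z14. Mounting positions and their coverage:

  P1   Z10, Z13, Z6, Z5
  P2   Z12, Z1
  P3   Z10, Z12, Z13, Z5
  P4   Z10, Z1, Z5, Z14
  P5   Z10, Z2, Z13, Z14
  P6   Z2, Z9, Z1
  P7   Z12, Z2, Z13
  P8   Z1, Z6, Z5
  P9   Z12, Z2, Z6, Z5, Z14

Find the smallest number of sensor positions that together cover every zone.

3

P1, P6, P9 together cover {Z10, Z12, Z2, Z9, Z1, Z13, Z6, Z5, Z14} — every zone.
No 2 of the 9 sensor positions cover everything (all 36 pairs fall short), so 3 is minimum.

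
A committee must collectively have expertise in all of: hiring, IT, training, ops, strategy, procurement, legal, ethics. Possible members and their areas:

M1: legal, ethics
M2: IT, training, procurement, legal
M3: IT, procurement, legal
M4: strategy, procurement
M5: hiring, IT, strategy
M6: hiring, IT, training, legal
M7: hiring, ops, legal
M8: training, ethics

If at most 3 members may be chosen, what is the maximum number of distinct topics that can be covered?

7

Choosing M1, M2, M5 covers {hiring, IT, training, strategy, procurement, legal, ethics} — 7 topics.
No choice of 3 members does better; here ops is left uncovered.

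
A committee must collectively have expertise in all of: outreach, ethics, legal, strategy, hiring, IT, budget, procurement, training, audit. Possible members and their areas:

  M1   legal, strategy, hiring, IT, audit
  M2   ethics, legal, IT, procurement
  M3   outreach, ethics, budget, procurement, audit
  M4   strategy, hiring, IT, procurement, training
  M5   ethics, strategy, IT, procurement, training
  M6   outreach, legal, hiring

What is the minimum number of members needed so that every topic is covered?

3

M1, M3, M4 together cover {outreach, ethics, legal, strategy, hiring, IT, budget, procurement, training, audit} — every topic.
No 2 of the 6 members cover everything (all 15 pairs fall short), so 3 is minimum.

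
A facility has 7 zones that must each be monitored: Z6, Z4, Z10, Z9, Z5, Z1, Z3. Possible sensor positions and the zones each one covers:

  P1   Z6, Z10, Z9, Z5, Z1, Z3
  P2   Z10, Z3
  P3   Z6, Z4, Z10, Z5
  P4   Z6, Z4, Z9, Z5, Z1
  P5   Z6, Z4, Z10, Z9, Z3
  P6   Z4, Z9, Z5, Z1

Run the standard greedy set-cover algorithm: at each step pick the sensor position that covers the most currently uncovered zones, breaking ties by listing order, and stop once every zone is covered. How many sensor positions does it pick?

2

Pick 1: P1 covers 6 new zones (Z6, Z10, Z9, Z5, Z1, Z3).
Pick 2: P3 covers 1 new zones (Z4).
Greedy uses 2 sensor positions.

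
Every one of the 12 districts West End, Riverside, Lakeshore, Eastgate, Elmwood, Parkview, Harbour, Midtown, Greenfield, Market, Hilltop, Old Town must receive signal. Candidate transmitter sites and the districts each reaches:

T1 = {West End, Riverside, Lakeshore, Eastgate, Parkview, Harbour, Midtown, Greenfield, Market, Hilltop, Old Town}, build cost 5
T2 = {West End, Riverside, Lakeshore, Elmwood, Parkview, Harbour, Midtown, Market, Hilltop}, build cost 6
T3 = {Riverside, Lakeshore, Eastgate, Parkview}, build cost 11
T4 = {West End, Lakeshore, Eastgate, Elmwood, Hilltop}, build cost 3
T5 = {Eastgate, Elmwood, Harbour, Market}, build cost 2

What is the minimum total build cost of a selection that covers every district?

7

T1, T5 cover every district at build cost 5 + 2 = 7.
Any cover uses at least 2 transmitter sites; among all covering selections none totals below 7.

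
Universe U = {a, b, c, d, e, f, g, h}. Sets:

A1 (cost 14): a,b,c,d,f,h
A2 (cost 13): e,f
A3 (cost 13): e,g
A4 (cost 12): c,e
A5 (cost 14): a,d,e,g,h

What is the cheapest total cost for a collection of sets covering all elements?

A1, A3 cover every element at cost 14 + 13 = 27.
Any cover uses at least 2 sets; among all covering selections none totals below 27.

27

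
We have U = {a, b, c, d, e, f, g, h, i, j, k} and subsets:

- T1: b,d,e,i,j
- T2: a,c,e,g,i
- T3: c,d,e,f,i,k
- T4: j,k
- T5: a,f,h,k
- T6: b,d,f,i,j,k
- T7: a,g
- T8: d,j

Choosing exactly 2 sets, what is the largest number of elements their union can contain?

10

Choosing T2, T6 covers {a, b, c, d, e, f, g, i, j, k} — 10 elements.
No choice of 2 sets does better; here h is left uncovered.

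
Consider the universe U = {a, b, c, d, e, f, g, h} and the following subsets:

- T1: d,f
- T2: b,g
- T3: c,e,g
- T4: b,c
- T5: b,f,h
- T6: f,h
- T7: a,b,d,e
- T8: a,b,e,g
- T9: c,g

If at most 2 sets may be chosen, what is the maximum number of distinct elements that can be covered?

Choosing T1, T8 covers {a, b, d, e, f, g} — 6 elements.
No choice of 2 sets does better; here c, h are left uncovered.

6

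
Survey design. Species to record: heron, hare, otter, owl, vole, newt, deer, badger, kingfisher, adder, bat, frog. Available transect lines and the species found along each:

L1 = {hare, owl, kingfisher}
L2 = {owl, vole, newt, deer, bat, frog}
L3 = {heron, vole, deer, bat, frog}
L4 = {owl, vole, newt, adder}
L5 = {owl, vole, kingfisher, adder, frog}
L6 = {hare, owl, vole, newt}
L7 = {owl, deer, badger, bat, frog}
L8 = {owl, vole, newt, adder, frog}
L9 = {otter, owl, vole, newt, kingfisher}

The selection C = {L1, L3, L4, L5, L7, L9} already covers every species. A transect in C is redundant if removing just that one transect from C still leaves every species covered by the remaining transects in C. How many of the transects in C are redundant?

Drop L1: hare uncovered — not redundant.
Drop L3: heron uncovered — not redundant.
Drop L4: the rest still cover every species — redundant.
Drop L5: the rest still cover every species — redundant.
Drop L7: badger uncovered — not redundant.
Drop L9: otter uncovered — not redundant.
2 redundant: L4, L5.

2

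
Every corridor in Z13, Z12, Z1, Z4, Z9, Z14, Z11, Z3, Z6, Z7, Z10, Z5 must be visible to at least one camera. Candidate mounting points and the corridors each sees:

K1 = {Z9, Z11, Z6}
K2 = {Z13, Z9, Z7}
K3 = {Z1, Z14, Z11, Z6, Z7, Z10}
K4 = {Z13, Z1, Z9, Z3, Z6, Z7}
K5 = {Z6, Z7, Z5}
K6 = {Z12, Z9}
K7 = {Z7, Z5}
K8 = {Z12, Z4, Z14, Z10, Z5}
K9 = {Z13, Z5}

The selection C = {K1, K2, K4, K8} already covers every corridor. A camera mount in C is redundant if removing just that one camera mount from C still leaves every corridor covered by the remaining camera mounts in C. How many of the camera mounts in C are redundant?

1

Drop K1: Z11 uncovered — not redundant.
Drop K2: the rest still cover every corridor — redundant.
Drop K4: Z1, Z3 uncovered — not redundant.
Drop K8: Z12, Z4, Z14, Z10, … uncovered — not redundant.
1 redundant: K2.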